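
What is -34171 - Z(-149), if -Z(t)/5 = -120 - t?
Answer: -34026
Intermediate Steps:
Z(t) = 600 + 5*t (Z(t) = -5*(-120 - t) = 600 + 5*t)
-34171 - Z(-149) = -34171 - (600 + 5*(-149)) = -34171 - (600 - 745) = -34171 - 1*(-145) = -34171 + 145 = -34026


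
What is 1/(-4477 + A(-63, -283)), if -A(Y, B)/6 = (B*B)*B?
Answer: 1/135986645 ≈ 7.3537e-9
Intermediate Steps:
A(Y, B) = -6*B³ (A(Y, B) = -6*B*B*B = -6*B²*B = -6*B³)
1/(-4477 + A(-63, -283)) = 1/(-4477 - 6*(-283)³) = 1/(-4477 - 6*(-22665187)) = 1/(-4477 + 135991122) = 1/135986645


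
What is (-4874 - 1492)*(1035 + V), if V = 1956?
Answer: -19040706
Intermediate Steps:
(-4874 - 1492)*(1035 + V) = (-4874 - 1492)*(1035 + 1956) = -6366*2991 = -19040706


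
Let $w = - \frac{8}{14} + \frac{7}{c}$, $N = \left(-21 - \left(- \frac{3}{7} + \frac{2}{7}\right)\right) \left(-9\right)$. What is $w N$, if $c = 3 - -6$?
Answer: $\frac{1898}{49} \approx 38.735$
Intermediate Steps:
$c = 9$ ($c = 3 + 6 = 9$)
$N = \frac{1314}{7}$ ($N = \left(-21 - - \frac{1}{7}\right) \left(-9\right) = \left(-21 + \left(\frac{3}{7} - \frac{2}{7}\right)\right) \left(-9\right) = \left(-21 + \frac{1}{7}\right) \left(-9\right) = \left(- \frac{146}{7}\right) \left(-9\right) = \frac{1314}{7} \approx 187.71$)
$w = \frac{13}{63}$ ($w = - \frac{8}{14} + \frac{7}{9} = \left(-8\right) \frac{1}{14} + 7 \cdot \frac{1}{9} = - \frac{4}{7} + \frac{7}{9} = \frac{13}{63} \approx 0.20635$)
$w N = \frac{13}{63} \cdot \frac{1314}{7} = \frac{1898}{49}$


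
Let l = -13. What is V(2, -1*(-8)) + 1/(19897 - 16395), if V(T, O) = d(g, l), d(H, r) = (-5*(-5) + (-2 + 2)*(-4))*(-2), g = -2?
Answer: -175099/3502 ≈ -50.000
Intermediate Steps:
d(H, r) = -50 (d(H, r) = (25 + 0*(-4))*(-2) = (25 + 0)*(-2) = 25*(-2) = -50)
V(T, O) = -50
V(2, -1*(-8)) + 1/(19897 - 16395) = -50 + 1/(19897 - 16395) = -50 + 1/3502 = -175099/3502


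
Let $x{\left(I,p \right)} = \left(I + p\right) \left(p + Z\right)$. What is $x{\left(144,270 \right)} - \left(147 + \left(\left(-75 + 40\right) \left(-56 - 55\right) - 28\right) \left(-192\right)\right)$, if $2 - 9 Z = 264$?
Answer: $840125$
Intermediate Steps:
$Z = - \frac{262}{9}$ ($Z = \frac{2}{9} - \frac{88}{3} = - \frac{262}{9} \approx -29.111$)
$x{\left(I,p \right)} = \left(- \frac{262}{9} + p\right) \left(I + p\right)$ ($x{\left(I,p \right)} = \left(I + p\right) \left(p - \frac{262}{9}\right) = \left(I + p\right) \left(- \frac{262}{9} + p\right) = \left(- \frac{262}{9} + p\right) \left(I + p\right)$)
$x{\left(144,270 \right)} - \left(147 + \left(\left(-75 + 40\right) \left(-56 - 55\right) - 28\right) \left(-192\right)\right) = \left(270^{2} - 4192 - 7860 + 144 \cdot 270\right) - \left(147 + \left(\left(-75 + 40\right) \left(-56 - 55\right) - 28\right) \left(-192\right)\right) = \left(72900 - 4192 - 7860 + 38880\right) - \left(147 + \left(\left(-35\right) \left(-111\right) - 28\right) \left(-192\right)\right) = 99728 - \left(147 + \left(3885 - 28\right) \left(-192\right)\right) = 99728 - \left(147 + 3857 \left(-192\right)\right) = 99728 - \left(147 - 740544\right) = 99728 - -740397 = 99728 + 740397 = 840125$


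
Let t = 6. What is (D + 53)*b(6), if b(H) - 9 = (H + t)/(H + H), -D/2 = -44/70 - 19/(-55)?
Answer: 41246/77 ≈ 535.66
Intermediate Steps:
D = 218/385 (D = -2*(-44/70 - 19/(-55)) = -2*(-44*1/70 - 19*(-1/55)) = -2*(-22/35 + 19/55) = -2*(-109/385) = 218/385 ≈ 0.56623)
b(H) = 9 + (6 + H)/(2*H) (b(H) = 9 + (H + 6)/(H + H) = 9 + (6 + H)/((2*H)) = 9 + (6 + H)*(1/(2*H)) = 9 + (6 + H)/(2*H))
(D + 53)*b(6) = (218/385 + 53)*(19/2 + 3/6) = 20623*(19/2 + 3*(1/6))/385 = 20623*(19/2 + 1/2)/385 = (20623/385)*10 = 41246/77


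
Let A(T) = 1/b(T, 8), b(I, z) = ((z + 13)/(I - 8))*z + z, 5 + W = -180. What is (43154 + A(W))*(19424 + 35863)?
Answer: 3282947422839/1376 ≈ 2.3859e+9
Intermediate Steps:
W = -185 (W = -5 - 180 = -185)
b(I, z) = z + z*(13 + z)/(-8 + I) (b(I, z) = ((13 + z)/(-8 + I))*z + z = z*(13 + z)/(-8 + I) + z = z + z*(13 + z)/(-8 + I))
A(T) = (-8 + T)/(8*(13 + T)) (A(T) = 1/(8*(5 + T + 8)/(-8 + T)) = 1/(8*(13 + T)/(-8 + T)) = (-8 + T)/(8*(13 + T)))
(43154 + A(W))*(19424 + 35863) = (43154 + (-8 - 185)/(8*(13 - 185)))*(19424 + 35863) = (43154 + (1/8)*(-193)/(-172))*55287 = (43154 + (1/8)*(-1/172)*(-193))*55287 = (43154 + 193/1376)*55287 = (59380097/1376)*55287 = 3282947422839/1376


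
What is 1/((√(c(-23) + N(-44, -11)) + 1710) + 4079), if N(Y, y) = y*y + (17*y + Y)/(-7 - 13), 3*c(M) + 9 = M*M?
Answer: 347340/2010732907 - 2*√275295/2010732907 ≈ 0.00017222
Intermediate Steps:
c(M) = -3 + M²/3 (c(M) = -3 + (M*M)/3 = -3 + M²/3)
N(Y, y) = y² - 17*y/20 - Y/20 (N(Y, y) = y² + (Y + 17*y)/(-20) = y² + (Y + 17*y)*(-1/20) = y² + (-17*y/20 - Y/20) = y² - 17*y/20 - Y/20)
1/((√(c(-23) + N(-44, -11)) + 1710) + 4079) = 1/((√((-3 + (⅓)*(-23)²) + ((-11)² - 17/20*(-11) - 1/20*(-44))) + 1710) + 4079) = 1/((√((-3 + (⅓)*529) + (121 + 187/20 + 11/5)) + 1710) + 4079) = 1/((√((-3 + 529/3) + 2651/20) + 1710) + 4079) = 1/((√(520/3 + 2651/20) + 1710) + 4079) = 1/((√(18353/60) + 1710) + 4079) = 1/((√275295/30 + 1710) + 4079) = 1/((1710 + √275295/30) + 4079) = 1/(5789 + √275295/30)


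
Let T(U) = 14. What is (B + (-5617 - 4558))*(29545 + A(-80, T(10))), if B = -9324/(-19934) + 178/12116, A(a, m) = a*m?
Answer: -17462564630924175/60380086 ≈ -2.8921e+8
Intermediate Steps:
B = 29129459/60380086 (B = -9324*(-1/19934) + 178*(1/12116) = 4662/9967 + 89/6058 = 29129459/60380086 ≈ 0.48243)
(B + (-5617 - 4558))*(29545 + A(-80, T(10))) = (29129459/60380086 + (-5617 - 4558))*(29545 - 80*14) = (29129459/60380086 - 10175)*(29545 - 1120) = -614338245591/60380086*28425 = -17462564630924175/60380086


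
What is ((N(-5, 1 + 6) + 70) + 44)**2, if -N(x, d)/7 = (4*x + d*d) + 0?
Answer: 7921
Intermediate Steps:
N(x, d) = -28*x - 7*d**2 (N(x, d) = -7*((4*x + d*d) + 0) = -7*((4*x + d**2) + 0) = -7*((d**2 + 4*x) + 0) = -7*(d**2 + 4*x) = -28*x - 7*d**2)
((N(-5, 1 + 6) + 70) + 44)**2 = (((-28*(-5) - 7*(1 + 6)**2) + 70) + 44)**2 = (((140 - 7*7**2) + 70) + 44)**2 = (((140 - 7*49) + 70) + 44)**2 = (((140 - 343) + 70) + 44)**2 = ((-203 + 70) + 44)**2 = (-133 + 44)**2 = (-89)**2 = 7921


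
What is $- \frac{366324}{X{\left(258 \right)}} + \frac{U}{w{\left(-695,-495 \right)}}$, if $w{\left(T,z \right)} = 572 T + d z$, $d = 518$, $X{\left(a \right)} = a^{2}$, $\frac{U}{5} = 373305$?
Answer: $- \frac{29577313}{3538986} \approx -8.3576$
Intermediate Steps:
$U = 1866525$ ($U = 5 \cdot 373305 = 1866525$)
$w{\left(T,z \right)} = 518 z + 572 T$ ($w{\left(T,z \right)} = 572 T + 518 z = 518 z + 572 T$)
$- \frac{366324}{X{\left(258 \right)}} + \frac{U}{w{\left(-695,-495 \right)}} = - \frac{366324}{258^{2}} + \frac{1866525}{518 \left(-495\right) + 572 \left(-695\right)} = - \frac{366324}{66564} + \frac{1866525}{-256410 - 397540} = \left(-366324\right) \frac{1}{66564} + \frac{1866525}{-653950} = - \frac{30527}{5547} + 1866525 \left(- \frac{1}{653950}\right) = - \frac{30527}{5547} - \frac{1821}{638} = - \frac{29577313}{3538986}$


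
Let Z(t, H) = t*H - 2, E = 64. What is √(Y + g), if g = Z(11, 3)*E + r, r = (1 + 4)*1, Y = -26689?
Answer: 10*I*√247 ≈ 157.16*I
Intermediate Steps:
r = 5 (r = 5*1 = 5)
Z(t, H) = -2 + H*t (Z(t, H) = H*t - 2 = -2 + H*t)
g = 1989 (g = (-2 + 3*11)*64 + 5 = (-2 + 33)*64 + 5 = 31*64 + 5 = 1984 + 5 = 1989)
√(Y + g) = √(-26689 + 1989) = √(-24700) = 10*I*√247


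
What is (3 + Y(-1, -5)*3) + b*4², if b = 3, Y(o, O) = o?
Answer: 48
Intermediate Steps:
(3 + Y(-1, -5)*3) + b*4² = (3 - 1*3) + 3*4² = (3 - 3) + 3*16 = 0 + 48 = 48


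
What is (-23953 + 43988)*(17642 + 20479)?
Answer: 763754235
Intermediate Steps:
(-23953 + 43988)*(17642 + 20479) = 20035*38121 = 763754235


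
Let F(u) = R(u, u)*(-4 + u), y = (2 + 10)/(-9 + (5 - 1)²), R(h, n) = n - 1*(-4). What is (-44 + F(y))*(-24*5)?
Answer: 335520/49 ≈ 6847.3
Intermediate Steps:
R(h, n) = 4 + n (R(h, n) = n + 4 = 4 + n)
y = 12/7 (y = 12/(-9 + 4²) = 12/(-9 + 16) = 12/7 ≈ 1.7143)
F(u) = (-4 + u)*(4 + u) (F(u) = (4 + u)*(-4 + u) = (-4 + u)*(4 + u))
(-44 + F(y))*(-24*5) = (-44 + (-16 + (12/7)²))*(-24*5) = (-44 + (-16 + 144/49))*(-120) = (-44 - 640/49)*(-120) = -2796/49*(-120) = 335520/49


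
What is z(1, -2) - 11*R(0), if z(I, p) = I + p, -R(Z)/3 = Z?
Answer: -1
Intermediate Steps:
R(Z) = -3*Z
z(1, -2) - 11*R(0) = (1 - 2) - (-33)*0 = -1 - 11*0 = -1 + 0 = -1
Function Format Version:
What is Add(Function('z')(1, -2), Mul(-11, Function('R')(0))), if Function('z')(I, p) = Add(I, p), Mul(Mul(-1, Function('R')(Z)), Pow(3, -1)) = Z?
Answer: -1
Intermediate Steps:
Function('R')(Z) = Mul(-3, Z)
Add(Function('z')(1, -2), Mul(-11, Function('R')(0))) = Add(Add(1, -2), Mul(-11, Mul(-3, 0))) = Add(-1, Mul(-11, 0)) = Add(-1, 0) = -1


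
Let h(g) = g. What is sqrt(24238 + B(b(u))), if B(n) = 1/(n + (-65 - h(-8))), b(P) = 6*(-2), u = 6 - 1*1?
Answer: sqrt(115397049)/69 ≈ 155.69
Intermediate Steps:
u = 5 (u = 6 - 1 = 5)
b(P) = -12
B(n) = 1/(-57 + n) (B(n) = 1/(n + (-65 - 1*(-8))) = 1/(n + (-65 + 8)) = 1/(n - 57) = 1/(-57 + n))
sqrt(24238 + B(b(u))) = sqrt(24238 + 1/(-57 - 12)) = sqrt(24238 + 1/(-69)) = sqrt(24238 - 1/69) = sqrt(1672421/69) = sqrt(115397049)/69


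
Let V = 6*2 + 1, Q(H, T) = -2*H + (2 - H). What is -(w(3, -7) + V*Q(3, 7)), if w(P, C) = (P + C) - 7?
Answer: 102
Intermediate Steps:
Q(H, T) = 2 - 3*H
w(P, C) = -7 + C + P (w(P, C) = (C + P) - 7 = -7 + C + P)
V = 13 (V = 12 + 1 = 13)
-(w(3, -7) + V*Q(3, 7)) = -((-7 - 7 + 3) + 13*(2 - 3*3)) = -(-11 + 13*(2 - 9)) = -(-11 + 13*(-7)) = -(-11 - 91) = -1*(-102) = 102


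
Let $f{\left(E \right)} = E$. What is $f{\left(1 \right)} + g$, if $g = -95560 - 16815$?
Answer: $-112374$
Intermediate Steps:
$g = -112375$ ($g = -95560 - 16815 = -112375$)
$f{\left(1 \right)} + g = 1 - 112375 = -112374$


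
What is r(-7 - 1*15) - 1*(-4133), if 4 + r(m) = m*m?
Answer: 4613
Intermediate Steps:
r(m) = -4 + m² (r(m) = -4 + m*m = -4 + m²)
r(-7 - 1*15) - 1*(-4133) = (-4 + (-7 - 1*15)²) - 1*(-4133) = (-4 + (-7 - 15)²) + 4133 = (-4 + (-22)²) + 4133 = (-4 + 484) + 4133 = 480 + 4133 = 4613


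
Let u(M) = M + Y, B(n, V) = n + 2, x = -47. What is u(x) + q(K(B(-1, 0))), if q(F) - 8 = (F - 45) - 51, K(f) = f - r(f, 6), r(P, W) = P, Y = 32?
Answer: -103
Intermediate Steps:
B(n, V) = 2 + n
u(M) = 32 + M (u(M) = M + 32 = 32 + M)
K(f) = 0 (K(f) = f - f = 0)
q(F) = -88 + F (q(F) = 8 + ((F - 45) - 51) = 8 + ((-45 + F) - 51) = 8 + (-96 + F) = -88 + F)
u(x) + q(K(B(-1, 0))) = (32 - 47) + (-88 + 0) = -15 - 88 = -103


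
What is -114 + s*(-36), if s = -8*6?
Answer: 1614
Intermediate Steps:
s = -48
-114 + s*(-36) = -114 - 48*(-36) = -114 + 1728 = 1614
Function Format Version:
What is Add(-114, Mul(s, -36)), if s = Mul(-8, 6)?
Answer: 1614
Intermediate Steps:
s = -48
Add(-114, Mul(s, -36)) = Add(-114, Mul(-48, -36)) = Add(-114, 1728) = 1614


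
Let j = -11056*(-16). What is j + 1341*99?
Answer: 309655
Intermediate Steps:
j = 176896
j + 1341*99 = 176896 + 1341*99 = 176896 + 132759 = 309655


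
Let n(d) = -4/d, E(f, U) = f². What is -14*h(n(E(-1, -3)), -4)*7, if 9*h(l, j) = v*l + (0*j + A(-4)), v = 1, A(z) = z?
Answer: 784/9 ≈ 87.111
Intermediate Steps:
h(l, j) = -4/9 + l/9 (h(l, j) = (1*l + (0*j - 4))/9 = (l + (0 - 4))/9 = (l - 4)/9 = (-4 + l)/9 = -4/9 + l/9)
-14*h(n(E(-1, -3)), -4)*7 = -14*(-4/9 + (-4/((-1)²))/9)*7 = -14*(-4/9 + (-4/1)/9)*7 = -14*(-4/9 + (-4*1)/9)*7 = -14*(-4/9 + (⅑)*(-4))*7 = -14*(-4/9 - 4/9)*7 = -14*(-8/9)*7 = (112/9)*7 = 784/9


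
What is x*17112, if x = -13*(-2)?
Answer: 444912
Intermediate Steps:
x = 26
x*17112 = 26*17112 = 444912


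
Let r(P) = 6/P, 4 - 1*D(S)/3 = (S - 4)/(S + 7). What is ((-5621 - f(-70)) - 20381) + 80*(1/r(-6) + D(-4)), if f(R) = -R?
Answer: -24552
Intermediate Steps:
D(S) = 12 - 3*(-4 + S)/(7 + S) (D(S) = 12 - 3*(S - 4)/(S + 7) = 12 - 3*(-4 + S)/(7 + S))
((-5621 - f(-70)) - 20381) + 80*(1/r(-6) + D(-4)) = ((-5621 - (-1)*(-70)) - 20381) + 80*(1/(6/(-6)) + 3*(32 + 3*(-4))/(7 - 4)) = ((-5621 - 1*70) - 20381) + 80*(1/(6*(-⅙)) + 3*(32 - 12)/3) = ((-5621 - 70) - 20381) + 80*(1/(-1) + 3*(⅓)*20) = (-5691 - 20381) + 80*(-1 + 20) = -26072 + 80*19 = -26072 + 1520 = -24552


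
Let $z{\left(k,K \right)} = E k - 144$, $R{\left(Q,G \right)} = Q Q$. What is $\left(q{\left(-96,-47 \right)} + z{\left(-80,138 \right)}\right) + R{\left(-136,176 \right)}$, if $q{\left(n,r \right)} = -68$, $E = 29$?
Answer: $15964$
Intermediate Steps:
$R{\left(Q,G \right)} = Q^{2}$
$z{\left(k,K \right)} = -144 + 29 k$ ($z{\left(k,K \right)} = 29 k - 144 = -144 + 29 k$)
$\left(q{\left(-96,-47 \right)} + z{\left(-80,138 \right)}\right) + R{\left(-136,176 \right)} = \left(-68 + \left(-144 + 29 \left(-80\right)\right)\right) + \left(-136\right)^{2} = \left(-68 - 2464\right) + 18496 = -2532 + 18496 = 15964$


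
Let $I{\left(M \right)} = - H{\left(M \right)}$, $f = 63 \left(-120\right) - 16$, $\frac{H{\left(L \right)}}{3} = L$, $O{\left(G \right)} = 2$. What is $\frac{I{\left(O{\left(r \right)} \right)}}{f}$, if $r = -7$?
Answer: $\frac{3}{3788} \approx 0.00079197$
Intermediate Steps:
$H{\left(L \right)} = 3 L$
$f = -7576$ ($f = -7560 - 16 = -7576$)
$I{\left(M \right)} = - 3 M$
$\frac{I{\left(O{\left(r \right)} \right)}}{f} = \frac{\left(-3\right) 2}{-7576} = \left(-6\right) \left(- \frac{1}{7576}\right) = \frac{3}{3788}$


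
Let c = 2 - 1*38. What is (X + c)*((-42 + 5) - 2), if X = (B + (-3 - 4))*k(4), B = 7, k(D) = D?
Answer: 1404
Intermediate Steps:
X = 0 (X = (7 + (-3 - 4))*4 = (7 - 7)*4 = 0*4 = 0)
c = -36 (c = 2 - 38 = -36)
(X + c)*((-42 + 5) - 2) = (0 - 36)*((-42 + 5) - 2) = -36*(-37 - 2) = -36*(-39) = 1404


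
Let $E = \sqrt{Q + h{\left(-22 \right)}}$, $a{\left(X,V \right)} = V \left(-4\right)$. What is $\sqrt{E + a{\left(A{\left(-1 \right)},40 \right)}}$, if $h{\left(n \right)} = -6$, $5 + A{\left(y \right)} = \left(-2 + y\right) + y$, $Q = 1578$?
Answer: $\sqrt{-160 + 2 \sqrt{393}} \approx 10.97 i$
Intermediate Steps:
$A{\left(y \right)} = -7 + 2 y$ ($A{\left(y \right)} = -5 + \left(\left(-2 + y\right) + y\right) = -5 + \left(-2 + 2 y\right) = -7 + 2 y$)
$a{\left(X,V \right)} = - 4 V$
$E = 2 \sqrt{393}$ ($E = \sqrt{1578 - 6} = \sqrt{1572} = 2 \sqrt{393} \approx 39.648$)
$\sqrt{E + a{\left(A{\left(-1 \right)},40 \right)}} = \sqrt{2 \sqrt{393} - 160} = \sqrt{-160 + 2 \sqrt{393}}$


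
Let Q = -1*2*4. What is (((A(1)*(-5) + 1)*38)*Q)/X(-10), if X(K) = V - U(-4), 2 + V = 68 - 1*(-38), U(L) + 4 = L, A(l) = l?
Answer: 76/7 ≈ 10.857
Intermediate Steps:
U(L) = -4 + L
V = 104 (V = -2 + (68 - 1*(-38)) = -2 + (68 + 38) = -2 + 106 = 104)
X(K) = 112 (X(K) = 104 - (-4 - 4) = 104 - 1*(-8) = 104 + 8 = 112)
Q = -8 (Q = -2*4 = -8)
(((A(1)*(-5) + 1)*38)*Q)/X(-10) = (((1*(-5) + 1)*38)*(-8))/112 = (((-5 + 1)*38)*(-8))*(1/112) = (-4*38*(-8))*(1/112) = -152*(-8)*(1/112) = 1216*(1/112) = 76/7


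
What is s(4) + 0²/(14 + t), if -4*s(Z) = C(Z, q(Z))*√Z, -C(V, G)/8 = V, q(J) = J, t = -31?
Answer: 16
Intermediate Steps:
C(V, G) = -8*V
s(Z) = 2*Z^(3/2) (s(Z) = -(-8*Z)*√Z/4 = -(-2)*Z^(3/2) = 2*Z^(3/2))
s(4) + 0²/(14 + t) = 2*4^(3/2) + 0²/(14 - 31) = 2*8 + 0/(-17) = 16 + 0*(-1/17) = 16 + 0 = 16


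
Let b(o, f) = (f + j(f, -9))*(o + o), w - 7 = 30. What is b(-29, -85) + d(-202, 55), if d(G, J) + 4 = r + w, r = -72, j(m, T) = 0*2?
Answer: 4891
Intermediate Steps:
w = 37 (w = 7 + 30 = 37)
j(m, T) = 0
b(o, f) = 2*f*o (b(o, f) = (f + 0)*(o + o) = f*(2*o) = 2*f*o)
d(G, J) = -39 (d(G, J) = -4 + (-72 + 37) = -4 - 35 = -39)
b(-29, -85) + d(-202, 55) = 2*(-85)*(-29) - 39 = 4930 - 39 = 4891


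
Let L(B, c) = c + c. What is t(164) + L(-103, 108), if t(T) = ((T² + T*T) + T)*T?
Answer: 8849000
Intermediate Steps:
L(B, c) = 2*c
t(T) = T*(T + 2*T²) (t(T) = ((T² + T²) + T)*T = (2*T² + T)*T = (T + 2*T²)*T = T*(T + 2*T²))
t(164) + L(-103, 108) = 164²*(1 + 2*164) + 2*108 = 26896*(1 + 328) + 216 = 26896*329 + 216 = 8848784 + 216 = 8849000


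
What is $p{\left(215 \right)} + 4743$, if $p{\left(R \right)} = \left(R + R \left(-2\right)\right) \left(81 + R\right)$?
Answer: $-58897$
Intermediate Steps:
$p{\left(R \right)} = - R \left(81 + R\right)$ ($p{\left(R \right)} = \left(R - 2 R\right) \left(81 + R\right) = - R \left(81 + R\right)$)
$p{\left(215 \right)} + 4743 = \left(-1\right) 215 \left(81 + 215\right) + 4743 = \left(-1\right) 215 \cdot 296 + 4743 = -63640 + 4743 = -58897$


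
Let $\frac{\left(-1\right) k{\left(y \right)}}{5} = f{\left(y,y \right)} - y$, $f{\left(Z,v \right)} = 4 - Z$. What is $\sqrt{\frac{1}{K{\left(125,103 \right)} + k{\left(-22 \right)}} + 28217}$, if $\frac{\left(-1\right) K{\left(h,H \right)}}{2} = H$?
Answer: $\frac{3 \sqrt{623645814}}{446} \approx 167.98$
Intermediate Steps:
$K{\left(h,H \right)} = - 2 H$
$k{\left(y \right)} = -20 + 10 y$ ($k{\left(y \right)} = - 5 \left(\left(4 - y\right) - y\right) = - 5 \left(4 - 2 y\right) = -20 + 10 y$)
$\sqrt{\frac{1}{K{\left(125,103 \right)} + k{\left(-22 \right)}} + 28217} = \sqrt{\frac{1}{\left(-2\right) 103 + \left(-20 + 10 \left(-22\right)\right)} + 28217} = \sqrt{\frac{1}{-206 - 240} + 28217} = \sqrt{\frac{1}{-446} + 28217} = \sqrt{- \frac{1}{446} + 28217} = \sqrt{\frac{12584781}{446}} = \frac{3 \sqrt{623645814}}{446}$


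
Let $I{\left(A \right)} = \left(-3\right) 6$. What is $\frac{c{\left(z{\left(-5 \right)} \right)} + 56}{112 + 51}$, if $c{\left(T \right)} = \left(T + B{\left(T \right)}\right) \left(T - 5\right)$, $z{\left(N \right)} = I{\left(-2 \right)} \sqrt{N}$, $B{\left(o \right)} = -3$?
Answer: $- \frac{1549}{163} + \frac{144 i \sqrt{5}}{163} \approx -9.5031 + 1.9754 i$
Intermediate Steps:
$I{\left(A \right)} = -18$
$z{\left(N \right)} = - 18 \sqrt{N}$
$c{\left(T \right)} = \left(-5 + T\right) \left(-3 + T\right)$ ($c{\left(T \right)} = \left(T - 3\right) \left(T - 5\right) = \left(-3 + T\right) \left(-5 + T\right) = \left(-5 + T\right) \left(-3 + T\right)$)
$\frac{c{\left(z{\left(-5 \right)} \right)} + 56}{112 + 51} = \frac{\left(15 + \left(- 18 \sqrt{-5}\right)^{2} - 8 \left(- 18 \sqrt{-5}\right)\right) + 56}{112 + 51} = \frac{\left(15 + \left(- 18 i \sqrt{5}\right)^{2} - 8 \left(- 18 i \sqrt{5}\right)\right) + 56}{163} = \left(\left(15 + \left(- 18 i \sqrt{5}\right)^{2} - 8 \left(- 18 i \sqrt{5}\right)\right) + 56\right) \frac{1}{163} = \left(\left(15 - 1620 + 144 i \sqrt{5}\right) + 56\right) \frac{1}{163} = \left(\left(-1605 + 144 i \sqrt{5}\right) + 56\right) \frac{1}{163} = \left(-1549 + 144 i \sqrt{5}\right) \frac{1}{163} = - \frac{1549}{163} + \frac{144 i \sqrt{5}}{163}$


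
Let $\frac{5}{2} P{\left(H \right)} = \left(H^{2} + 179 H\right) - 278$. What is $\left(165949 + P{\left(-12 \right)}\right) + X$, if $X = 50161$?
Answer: $\frac{1075986}{5} \approx 2.152 \cdot 10^{5}$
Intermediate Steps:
$P{\left(H \right)} = - \frac{556}{5} + \frac{2 H^{2}}{5} + \frac{358 H}{5}$ ($P{\left(H \right)} = \frac{2 \left(\left(H^{2} + 179 H\right) - 278\right)}{5} = \frac{2 \left(-278 + H^{2} + 179 H\right)}{5} = - \frac{556}{5} + \frac{2 H^{2}}{5} + \frac{358 H}{5}$)
$\left(165949 + P{\left(-12 \right)}\right) + X = \left(165949 + \left(- \frac{556}{5} + \frac{2 \left(-12\right)^{2}}{5} + \frac{358}{5} \left(-12\right)\right)\right) + 50161 = \left(165949 - \frac{4564}{5}\right) + 50161 = \frac{825181}{5} + 50161 = \frac{1075986}{5}$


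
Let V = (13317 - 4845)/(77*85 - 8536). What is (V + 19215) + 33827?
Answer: 105598150/1991 ≈ 53038.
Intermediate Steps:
V = -8472/1991 (V = 8472/(6545 - 8536) = 8472/(-1991) = 8472*(-1/1991) = -8472/1991 ≈ -4.2551)
(V + 19215) + 33827 = (-8472/1991 + 19215) + 33827 = 38248593/1991 + 33827 = 105598150/1991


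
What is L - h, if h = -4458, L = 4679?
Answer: 9137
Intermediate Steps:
L - h = 4679 - 1*(-4458) = 4679 + 4458 = 9137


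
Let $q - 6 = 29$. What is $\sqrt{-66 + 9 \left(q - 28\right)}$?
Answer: $i \sqrt{3} \approx 1.732 i$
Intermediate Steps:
$q = 35$ ($q = 6 + 29 = 35$)
$\sqrt{-66 + 9 \left(q - 28\right)} = \sqrt{-66 + 9 \left(35 - 28\right)} = \sqrt{-66 + 9 \cdot 7} = \sqrt{-66 + 63} = \sqrt{-3} = i \sqrt{3}$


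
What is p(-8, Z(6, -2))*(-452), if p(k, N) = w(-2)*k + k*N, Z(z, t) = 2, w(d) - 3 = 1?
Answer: 21696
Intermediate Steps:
w(d) = 4 (w(d) = 3 + 1 = 4)
p(k, N) = 4*k + N*k (p(k, N) = 4*k + k*N = 4*k + N*k)
p(-8, Z(6, -2))*(-452) = -8*(4 + 2)*(-452) = -8*6*(-452) = -48*(-452) = 21696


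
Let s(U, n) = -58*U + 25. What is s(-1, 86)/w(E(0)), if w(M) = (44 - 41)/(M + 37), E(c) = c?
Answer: 3071/3 ≈ 1023.7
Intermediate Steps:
s(U, n) = 25 - 58*U
w(M) = 3/(37 + M)
s(-1, 86)/w(E(0)) = (25 - 58*(-1))/((3/(37 + 0))) = (25 + 58)/((3/37)) = 83/((3*(1/37))) = 83/(3/37) = 83*(37/3) = 3071/3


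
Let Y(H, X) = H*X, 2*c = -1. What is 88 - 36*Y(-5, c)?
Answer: -2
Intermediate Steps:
c = -1/2 (c = (1/2)*(-1) = -1/2 ≈ -0.50000)
88 - 36*Y(-5, c) = 88 - (-180)*(-1)/2 = 88 - 36*5/2 = 88 - 90 = -2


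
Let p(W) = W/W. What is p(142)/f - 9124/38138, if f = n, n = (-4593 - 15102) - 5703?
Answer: -115884745/484314462 ≈ -0.23928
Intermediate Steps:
n = -25398 (n = -19695 - 5703 = -25398)
f = -25398
p(W) = 1
p(142)/f - 9124/38138 = 1/(-25398) - 9124/38138 = 1*(-1/25398) - 9124*1/38138 = -1/25398 - 4562/19069 = -115884745/484314462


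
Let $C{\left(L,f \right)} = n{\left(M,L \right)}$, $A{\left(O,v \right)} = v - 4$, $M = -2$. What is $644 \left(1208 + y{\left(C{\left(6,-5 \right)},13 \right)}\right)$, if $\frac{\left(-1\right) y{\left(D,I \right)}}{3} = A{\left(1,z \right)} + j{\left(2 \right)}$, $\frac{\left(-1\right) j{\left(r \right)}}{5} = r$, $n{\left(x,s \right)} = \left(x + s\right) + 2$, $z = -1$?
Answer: $806932$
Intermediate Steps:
$n{\left(x,s \right)} = 2 + s + x$ ($n{\left(x,s \right)} = \left(s + x\right) + 2 = 2 + s + x$)
$A{\left(O,v \right)} = -4 + v$ ($A{\left(O,v \right)} = v - 4 = -4 + v$)
$C{\left(L,f \right)} = L$ ($C{\left(L,f \right)} = 2 + L - 2 = L$)
$j{\left(r \right)} = - 5 r$
$y{\left(D,I \right)} = 45$ ($y{\left(D,I \right)} = - 3 \left(\left(-4 - 1\right) - 10\right) = - 3 \left(-5 - 10\right) = \left(-3\right) \left(-15\right) = 45$)
$644 \left(1208 + y{\left(C{\left(6,-5 \right)},13 \right)}\right) = 644 \left(1208 + 45\right) = 644 \cdot 1253 = 806932$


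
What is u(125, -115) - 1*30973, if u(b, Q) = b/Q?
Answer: -712404/23 ≈ -30974.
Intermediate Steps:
u(125, -115) - 1*30973 = 125/(-115) - 1*30973 = 125*(-1/115) - 30973 = -25/23 - 30973 = -712404/23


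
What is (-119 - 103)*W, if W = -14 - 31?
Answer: 9990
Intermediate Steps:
W = -45
(-119 - 103)*W = (-119 - 103)*(-45) = -222*(-45) = 9990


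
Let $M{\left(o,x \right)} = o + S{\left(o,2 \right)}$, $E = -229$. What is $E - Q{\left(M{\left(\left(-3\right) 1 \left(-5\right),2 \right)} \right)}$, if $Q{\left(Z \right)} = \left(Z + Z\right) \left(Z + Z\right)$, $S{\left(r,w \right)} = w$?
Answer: $-1385$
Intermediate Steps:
$M{\left(o,x \right)} = 2 + o$ ($M{\left(o,x \right)} = o + 2 = 2 + o$)
$Q{\left(Z \right)} = 4 Z^{2}$ ($Q{\left(Z \right)} = 2 Z 2 Z = 4 Z^{2}$)
$E - Q{\left(M{\left(\left(-3\right) 1 \left(-5\right),2 \right)} \right)} = -229 - 4 \left(2 + \left(-3\right) 1 \left(-5\right)\right)^{2} = -229 - 4 \left(2 - -15\right)^{2} = -229 - 4 \left(2 + 15\right)^{2} = -229 - 4 \cdot 17^{2} = -229 - 4 \cdot 289 = -229 - 1156 = -1385$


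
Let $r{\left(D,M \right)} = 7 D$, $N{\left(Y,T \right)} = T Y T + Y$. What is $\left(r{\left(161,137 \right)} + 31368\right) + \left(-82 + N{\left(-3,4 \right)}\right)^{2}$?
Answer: $50184$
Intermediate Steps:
$N{\left(Y,T \right)} = Y + Y T^{2}$ ($N{\left(Y,T \right)} = Y T^{2} + Y = Y + Y T^{2}$)
$\left(r{\left(161,137 \right)} + 31368\right) + \left(-82 + N{\left(-3,4 \right)}\right)^{2} = \left(7 \cdot 161 + 31368\right) + \left(-82 - 3 \left(1 + 4^{2}\right)\right)^{2} = \left(1127 + 31368\right) + \left(-82 - 3 \left(1 + 16\right)\right)^{2} = 32495 + \left(-82 - 51\right)^{2} = 32495 + \left(-133\right)^{2} = 32495 + 17689 = 50184$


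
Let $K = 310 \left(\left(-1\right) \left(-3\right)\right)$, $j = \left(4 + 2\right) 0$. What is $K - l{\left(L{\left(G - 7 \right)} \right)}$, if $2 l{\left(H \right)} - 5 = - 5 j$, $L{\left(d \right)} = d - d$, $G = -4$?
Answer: $\frac{1855}{2} \approx 927.5$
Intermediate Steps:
$j = 0$ ($j = 6 \cdot 0 = 0$)
$L{\left(d \right)} = 0$
$l{\left(H \right)} = \frac{5}{2}$ ($l{\left(H \right)} = \frac{5}{2} + \frac{\left(-5\right) 0}{2} = \frac{5}{2} + \frac{1}{2} \cdot 0 = \frac{5}{2} + 0 = \frac{5}{2}$)
$K = 930$ ($K = 310 \cdot 3 = 930$)
$K - l{\left(L{\left(G - 7 \right)} \right)} = 930 - \frac{5}{2} = \frac{1855}{2}$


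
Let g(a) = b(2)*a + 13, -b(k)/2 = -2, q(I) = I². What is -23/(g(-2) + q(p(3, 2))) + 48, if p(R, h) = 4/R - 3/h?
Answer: 7860/181 ≈ 43.425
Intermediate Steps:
p(R, h) = -3/h + 4/R
b(k) = 4 (b(k) = -2*(-2) = 4)
g(a) = 13 + 4*a (g(a) = 4*a + 13 = 13 + 4*a)
-23/(g(-2) + q(p(3, 2))) + 48 = -23/((13 + 4*(-2)) + (-3/2 + 4/3)²) + 48 = -23/((13 - 8) + (-3*½ + 4*(⅓))²) + 48 = -23/(5 + (-3/2 + 4/3)²) + 48 = -23/(5 + (-⅙)²) + 48 = -23/(5 + 1/36) + 48 = -23/181/36 + 48 = -23*36/181 + 48 = -828/181 + 48 = 7860/181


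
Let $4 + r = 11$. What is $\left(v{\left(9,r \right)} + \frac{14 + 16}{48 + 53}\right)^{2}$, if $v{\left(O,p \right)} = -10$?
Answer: $\frac{960400}{10201} \approx 94.148$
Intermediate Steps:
$r = 7$ ($r = -4 + 11 = 7$)
$\left(v{\left(9,r \right)} + \frac{14 + 16}{48 + 53}\right)^{2} = \left(-10 + \frac{14 + 16}{48 + 53}\right)^{2} = \left(-10 + \frac{30}{101}\right)^{2} = \left(- \frac{980}{101}\right)^{2} = \frac{960400}{10201}$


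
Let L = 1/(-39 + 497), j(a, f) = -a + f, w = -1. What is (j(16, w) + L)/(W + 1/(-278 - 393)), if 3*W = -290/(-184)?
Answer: -720875430/22217351 ≈ -32.447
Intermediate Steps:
j(a, f) = f - a
L = 1/458 ≈ 0.0021834
W = 145/276 (W = (-290/(-184))/3 = (-290*(-1/184))/3 = (⅓)*(145/92) = 145/276 ≈ 0.52536)
(j(16, w) + L)/(W + 1/(-278 - 393)) = ((-1 - 1*16) + 1/458)/(145/276 + 1/(-278 - 393)) = ((-1 - 16) + 1/458)/(145/276 + 1/(-671)) = (-17 + 1/458)/(145/276 - 1/671) = -7785/(458*97019/185196) = -7785/458*185196/97019 = -720875430/22217351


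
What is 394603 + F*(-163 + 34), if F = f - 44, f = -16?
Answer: 402343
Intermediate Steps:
F = -60 (F = -16 - 44 = -60)
394603 + F*(-163 + 34) = 394603 - 60*(-163 + 34) = 394603 - 60*(-129) = 394603 + 7740 = 402343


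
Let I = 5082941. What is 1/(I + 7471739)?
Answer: 1/12554680 ≈ 7.9652e-8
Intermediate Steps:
1/(I + 7471739) = 1/(5082941 + 7471739) = 1/12554680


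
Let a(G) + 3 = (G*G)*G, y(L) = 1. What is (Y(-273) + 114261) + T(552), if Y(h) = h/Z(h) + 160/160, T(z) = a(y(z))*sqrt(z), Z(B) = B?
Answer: 114263 - 4*sqrt(138) ≈ 1.1422e+5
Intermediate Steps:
a(G) = -3 + G**3 (a(G) = -3 + (G*G)*G = -3 + G**2*G = -3 + G**3)
T(z) = -2*sqrt(z) (T(z) = (-3 + 1**3)*sqrt(z) = (-3 + 1)*sqrt(z) = -2*sqrt(z))
Y(h) = 2 (Y(h) = h/h + 160/160 = 1 + 160*(1/160) = 1 + 1 = 2)
(Y(-273) + 114261) + T(552) = (2 + 114261) - 4*sqrt(138) = 114263 - 4*sqrt(138)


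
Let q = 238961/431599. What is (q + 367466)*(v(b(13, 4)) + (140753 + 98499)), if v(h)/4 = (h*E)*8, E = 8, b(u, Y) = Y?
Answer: 38107340405198220/431599 ≈ 8.8293e+10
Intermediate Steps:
q = 238961/431599 (q = 238961*(1/431599) = 238961/431599 ≈ 0.55366)
v(h) = 256*h (v(h) = 4*((h*8)*8) = 4*((8*h)*8) = 4*(64*h) = 256*h)
(q + 367466)*(v(b(13, 4)) + (140753 + 98499)) = (238961/431599 + 367466)*(256*4 + (140753 + 98499)) = 158598197095*(1024 + 239252)/431599 = (158598197095/431599)*240276 = 38107340405198220/431599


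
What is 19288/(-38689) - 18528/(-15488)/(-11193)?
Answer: -4976830647/9980678708 ≈ -0.49865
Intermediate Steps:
19288/(-38689) - 18528/(-15488)/(-11193) = 19288*(-1/38689) - 18528*(-1/15488)*(-1/11193) = -19288/38689 + (579/484)*(-1/11193) = -19288/38689 - 193/1805804 = -4976830647/9980678708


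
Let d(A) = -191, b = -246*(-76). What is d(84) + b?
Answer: 18505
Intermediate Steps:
b = 18696
d(84) + b = -191 + 18696 = 18505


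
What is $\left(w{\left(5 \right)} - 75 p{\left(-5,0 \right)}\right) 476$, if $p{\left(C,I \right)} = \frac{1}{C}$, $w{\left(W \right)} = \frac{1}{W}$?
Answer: $\frac{36176}{5} \approx 7235.2$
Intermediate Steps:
$\left(w{\left(5 \right)} - 75 p{\left(-5,0 \right)}\right) 476 = \left(\frac{1}{5} - \frac{75}{-5}\right) 476 = \left(\frac{1}{5} - -15\right) 476 = \left(\frac{1}{5} + 15\right) 476 = \frac{76}{5} \cdot 476 = \frac{36176}{5}$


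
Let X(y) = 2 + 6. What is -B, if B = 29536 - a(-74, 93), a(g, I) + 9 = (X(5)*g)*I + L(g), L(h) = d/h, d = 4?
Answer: -3130239/37 ≈ -84601.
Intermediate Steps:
X(y) = 8
L(h) = 4/h
a(g, I) = -9 + 4/g + 8*I*g (a(g, I) = -9 + ((8*g)*I + 4/g) = -9 + (8*I*g + 4/g) = -9 + (4/g + 8*I*g) = -9 + 4/g + 8*I*g)
B = 3130239/37 (B = 29536 - (-9 + 4/(-74) + 8*93*(-74)) = 29536 - (-9 + 4*(-1/74) - 55056) = 29536 - (-9 - 2/37 - 55056) = 29536 - 1*(-2037407/37) = 29536 + 2037407/37 = 3130239/37 ≈ 84601.)
-B = -1*3130239/37 = -3130239/37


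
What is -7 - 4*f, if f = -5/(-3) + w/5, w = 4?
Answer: -253/15 ≈ -16.867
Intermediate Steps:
f = 37/15 (f = -5/(-3) + 4/5 = -5*(-⅓) + 4*(⅕) = 5/3 + ⅘ = 37/15 ≈ 2.4667)
-7 - 4*f = -7 - 4*37/15 = -7 - 148/15 = -253/15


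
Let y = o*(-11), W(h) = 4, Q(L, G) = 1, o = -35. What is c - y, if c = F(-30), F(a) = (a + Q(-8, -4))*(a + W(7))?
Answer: 369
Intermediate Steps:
y = 385 (y = -35*(-11) = 385)
F(a) = (1 + a)*(4 + a) (F(a) = (a + 1)*(a + 4) = (1 + a)*(4 + a))
c = 754 (c = 4 + (-30)² + 5*(-30) = 4 + 900 - 150 = 754)
c - y = 754 - 1*385 = 754 - 385 = 369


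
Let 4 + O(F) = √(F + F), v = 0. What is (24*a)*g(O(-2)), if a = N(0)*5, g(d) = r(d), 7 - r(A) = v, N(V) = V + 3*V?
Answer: 0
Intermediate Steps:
N(V) = 4*V
r(A) = 7 (r(A) = 7 - 1*0 = 7 + 0 = 7)
O(F) = -4 + √2*√F (O(F) = -4 + √(F + F) = -4 + √(2*F) = -4 + √2*√F)
g(d) = 7
a = 0 (a = (4*0)*5 = 0*5 = 0)
(24*a)*g(O(-2)) = (24*0)*7 = 0*7 = 0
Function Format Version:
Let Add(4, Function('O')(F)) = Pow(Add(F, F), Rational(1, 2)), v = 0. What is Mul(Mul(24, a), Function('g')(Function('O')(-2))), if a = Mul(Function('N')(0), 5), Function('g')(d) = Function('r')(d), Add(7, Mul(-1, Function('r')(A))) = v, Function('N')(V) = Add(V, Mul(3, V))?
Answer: 0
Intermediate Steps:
Function('N')(V) = Mul(4, V)
Function('r')(A) = 7 (Function('r')(A) = Add(7, Mul(-1, 0)) = Add(7, 0) = 7)
Function('O')(F) = Add(-4, Mul(Pow(2, Rational(1, 2)), Pow(F, Rational(1, 2)))) (Function('O')(F) = Add(-4, Pow(Add(F, F), Rational(1, 2))) = Add(-4, Pow(Mul(2, F), Rational(1, 2))) = Add(-4, Mul(Pow(2, Rational(1, 2)), Pow(F, Rational(1, 2)))))
Function('g')(d) = 7
a = 0 (a = Mul(Mul(4, 0), 5) = Mul(0, 5) = 0)
Mul(Mul(24, a), Function('g')(Function('O')(-2))) = Mul(Mul(24, 0), 7) = Mul(0, 7) = 0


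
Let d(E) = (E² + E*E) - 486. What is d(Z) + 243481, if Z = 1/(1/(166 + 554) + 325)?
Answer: 13305547942939795/54756468001 ≈ 2.4300e+5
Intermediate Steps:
Z = 720/234001 (Z = 1/(1/720 + 325) = 1/(234001/720) = 720/234001 ≈ 0.0030769)
d(E) = -486 + 2*E² (d(E) = (E² + E²) - 486 = 2*E² - 486 = -486 + 2*E²)
d(Z) + 243481 = (-486 + 2*(720/234001)²) + 243481 = (-486 + 2*(518400/54756468001)) + 243481 = (-486 + 1036800/54756468001) + 243481 = -26611642411686/54756468001 + 243481 = 13305547942939795/54756468001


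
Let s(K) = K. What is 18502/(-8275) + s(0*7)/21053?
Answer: -18502/8275 ≈ -2.2359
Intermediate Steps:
18502/(-8275) + s(0*7)/21053 = 18502/(-8275) + (0*7)/21053 = 18502*(-1/8275) + 0*(1/21053) = -18502/8275 + 0 = -18502/8275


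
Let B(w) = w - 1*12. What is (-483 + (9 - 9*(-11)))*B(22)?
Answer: -3750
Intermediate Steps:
B(w) = -12 + w (B(w) = w - 12 = -12 + w)
(-483 + (9 - 9*(-11)))*B(22) = (-483 + (9 - 9*(-11)))*(-12 + 22) = (-483 + (9 + 99))*10 = (-483 + 108)*10 = -375*10 = -3750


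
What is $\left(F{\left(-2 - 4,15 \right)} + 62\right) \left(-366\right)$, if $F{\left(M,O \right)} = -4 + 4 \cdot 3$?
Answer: $-25620$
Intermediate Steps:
$F{\left(M,O \right)} = 8$ ($F{\left(M,O \right)} = -4 + 12 = 8$)
$\left(F{\left(-2 - 4,15 \right)} + 62\right) \left(-366\right) = \left(8 + 62\right) \left(-366\right) = 70 \left(-366\right) = -25620$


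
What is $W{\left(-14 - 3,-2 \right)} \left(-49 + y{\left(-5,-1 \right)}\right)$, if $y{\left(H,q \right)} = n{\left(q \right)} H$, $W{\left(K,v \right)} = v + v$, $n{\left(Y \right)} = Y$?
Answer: $176$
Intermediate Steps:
$W{\left(K,v \right)} = 2 v$
$y{\left(H,q \right)} = H q$ ($y{\left(H,q \right)} = q H = H q$)
$W{\left(-14 - 3,-2 \right)} \left(-49 + y{\left(-5,-1 \right)}\right) = 2 \left(-2\right) \left(-49 - -5\right) = - 4 \left(-49 + 5\right) = \left(-4\right) \left(-44\right) = 176$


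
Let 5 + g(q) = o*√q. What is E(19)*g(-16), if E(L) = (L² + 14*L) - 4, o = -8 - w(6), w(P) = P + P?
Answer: -3115 - 49840*I ≈ -3115.0 - 49840.0*I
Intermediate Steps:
w(P) = 2*P
o = -20 (o = -8 - 2*6 = -8 - 1*12 = -8 - 12 = -20)
E(L) = -4 + L² + 14*L
g(q) = -5 - 20*√q
E(19)*g(-16) = (-4 + 19² + 14*19)*(-5 - 80*I) = (-4 + 361 + 266)*(-5 - 80*I) = 623*(-5 - 80*I) = -3115 - 49840*I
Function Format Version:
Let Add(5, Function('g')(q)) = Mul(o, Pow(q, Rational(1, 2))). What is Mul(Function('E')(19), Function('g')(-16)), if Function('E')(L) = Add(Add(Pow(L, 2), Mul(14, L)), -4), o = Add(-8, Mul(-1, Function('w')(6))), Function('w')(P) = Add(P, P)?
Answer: Add(-3115, Mul(-49840, I)) ≈ Add(-3115.0, Mul(-49840., I))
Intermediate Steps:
Function('w')(P) = Mul(2, P)
o = -20 (o = Add(-8, Mul(-1, Mul(2, 6))) = Add(-8, Mul(-1, 12)) = Add(-8, -12) = -20)
Function('E')(L) = Add(-4, Pow(L, 2), Mul(14, L))
Function('g')(q) = Add(-5, Mul(-20, Pow(q, Rational(1, 2))))
Mul(Function('E')(19), Function('g')(-16)) = Mul(Add(-4, Pow(19, 2), Mul(14, 19)), Add(-5, Mul(-20, Pow(-16, Rational(1, 2))))) = Mul(Add(-4, 361, 266), Add(-5, Mul(-20, Mul(4, I)))) = Mul(623, Add(-5, Mul(-80, I))) = Add(-3115, Mul(-49840, I))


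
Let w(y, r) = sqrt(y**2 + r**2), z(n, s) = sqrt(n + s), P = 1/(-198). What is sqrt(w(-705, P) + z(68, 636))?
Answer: sqrt(22*sqrt(19485368101) + 34848*sqrt(11))/66 ≈ 27.047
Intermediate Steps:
P = -1/198 ≈ -0.0050505
w(y, r) = sqrt(r**2 + y**2)
sqrt(w(-705, P) + z(68, 636)) = sqrt(sqrt((-1/198)**2 + (-705)**2) + sqrt(68 + 636)) = sqrt(sqrt(1/39204 + 497025) + sqrt(704)) = sqrt(sqrt(19485368101/39204) + 8*sqrt(11)) = sqrt(sqrt(19485368101)/198 + 8*sqrt(11)) = sqrt(8*sqrt(11) + sqrt(19485368101)/198)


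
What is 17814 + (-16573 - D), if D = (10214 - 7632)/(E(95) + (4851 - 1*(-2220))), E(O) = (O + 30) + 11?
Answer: 8941305/7207 ≈ 1240.6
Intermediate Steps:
E(O) = 41 + O (E(O) = (30 + O) + 11 = 41 + O)
D = 2582/7207 (D = (10214 - 7632)/((41 + 95) + (4851 - 1*(-2220))) = 2582/(136 + (4851 + 2220)) = 2582/(136 + 7071) = 2582/7207 ≈ 0.35826)
17814 + (-16573 - D) = 17814 + (-16573 - 1*2582/7207) = 17814 + (-16573 - 2582/7207) = 17814 - 119444193/7207 = 8941305/7207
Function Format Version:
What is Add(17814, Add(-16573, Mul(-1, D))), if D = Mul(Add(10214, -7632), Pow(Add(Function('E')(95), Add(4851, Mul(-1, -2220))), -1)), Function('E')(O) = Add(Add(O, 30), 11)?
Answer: Rational(8941305, 7207) ≈ 1240.6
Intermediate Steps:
Function('E')(O) = Add(41, O) (Function('E')(O) = Add(Add(30, O), 11) = Add(41, O))
D = Rational(2582, 7207) (D = Mul(Add(10214, -7632), Pow(Add(Add(41, 95), Add(4851, Mul(-1, -2220))), -1)) = Mul(2582, Pow(Add(136, Add(4851, 2220)), -1)) = Mul(2582, Pow(Add(136, 7071), -1)) = Mul(2582, Pow(7207, -1)) = Mul(2582, Rational(1, 7207)) = Rational(2582, 7207) ≈ 0.35826)
Add(17814, Add(-16573, Mul(-1, D))) = Add(17814, Add(-16573, Mul(-1, Rational(2582, 7207)))) = Add(17814, Add(-16573, Rational(-2582, 7207))) = Add(17814, Rational(-119444193, 7207)) = Rational(8941305, 7207)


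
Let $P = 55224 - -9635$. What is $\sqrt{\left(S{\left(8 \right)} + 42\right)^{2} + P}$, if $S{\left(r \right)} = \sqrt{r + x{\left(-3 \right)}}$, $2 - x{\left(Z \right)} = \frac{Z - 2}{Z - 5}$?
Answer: $\frac{\sqrt{1066118 + 1680 \sqrt{6}}}{4} \approx 258.63$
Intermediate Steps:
$P = 64859$ ($P = 55224 + 9635 = 64859$)
$x{\left(Z \right)} = 2 - \frac{-2 + Z}{-5 + Z}$ ($x{\left(Z \right)} = 2 - \frac{Z - 2}{Z - 5} = 2 - \frac{-2 + Z}{-5 + Z}$)
$S{\left(r \right)} = \sqrt{\frac{11}{8} + r}$ ($S{\left(r \right)} = \sqrt{r + \frac{-8 - 3}{-5 - 3}} = \sqrt{r + \frac{1}{-8} \left(-11\right)} = \sqrt{r - - \frac{11}{8}} = \sqrt{r + \frac{11}{8}} = \sqrt{\frac{11}{8} + r}$)
$\sqrt{\left(S{\left(8 \right)} + 42\right)^{2} + P} = \sqrt{\left(\frac{\sqrt{22 + 16 \cdot 8}}{4} + 42\right)^{2} + 64859} = \sqrt{\left(\frac{\sqrt{22 + 128}}{4} + 42\right)^{2} + 64859} = \sqrt{\left(\frac{\sqrt{150}}{4} + 42\right)^{2} + 64859} = \sqrt{\left(\frac{5 \sqrt{6}}{4} + 42\right)^{2} + 64859} = \sqrt{\left(42 + \frac{5 \sqrt{6}}{4}\right)^{2} + 64859} = \sqrt{64859 + \left(42 + \frac{5 \sqrt{6}}{4}\right)^{2}}$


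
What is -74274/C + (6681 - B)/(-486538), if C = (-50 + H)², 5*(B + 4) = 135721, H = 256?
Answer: -44086146001/25808408210 ≈ -1.7082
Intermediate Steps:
B = 135701/5 (B = -4 + (⅕)*135721 = -4 + 135721/5 = 135701/5 ≈ 27140.)
C = 42436 (C = (-50 + 256)² = 206² = 42436)
-74274/C + (6681 - B)/(-486538) = -74274/42436 + (6681 - 1*135701/5)/(-486538) = -74274*1/42436 + (6681 - 135701/5)*(-1/486538) = -37137/21218 - 102296/5*(-1/486538) = -37137/21218 + 51148/1216345 = -44086146001/25808408210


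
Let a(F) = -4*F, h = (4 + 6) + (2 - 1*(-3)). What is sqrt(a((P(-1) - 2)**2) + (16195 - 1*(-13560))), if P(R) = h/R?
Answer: sqrt(28599) ≈ 169.11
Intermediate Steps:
h = 15 (h = 10 + (2 + 3) = 10 + 5 = 15)
P(R) = 15/R
sqrt(a((P(-1) - 2)**2) + (16195 - 1*(-13560))) = sqrt(-4*(15/(-1) - 2)**2 + (16195 - 1*(-13560))) = sqrt(-4*(15*(-1) - 2)**2 + (16195 + 13560)) = sqrt(-4*(-15 - 2)**2 + 29755) = sqrt(-4*(-17)**2 + 29755) = sqrt(-4*289 + 29755) = sqrt(-1156 + 29755) = sqrt(28599)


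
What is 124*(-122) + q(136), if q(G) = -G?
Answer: -15264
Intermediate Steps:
124*(-122) + q(136) = 124*(-122) - 1*136 = -15128 - 136 = -15264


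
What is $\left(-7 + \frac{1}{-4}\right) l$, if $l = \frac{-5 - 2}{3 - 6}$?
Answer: $- \frac{203}{12} \approx -16.917$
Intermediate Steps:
$l = \frac{7}{3}$ ($l = - \frac{7}{-3} = \left(-7\right) \left(- \frac{1}{3}\right) = \frac{7}{3} \approx 2.3333$)
$\left(-7 + \frac{1}{-4}\right) l = \left(-7 + \frac{1}{-4}\right) \frac{7}{3} = \left(-7 - \frac{1}{4}\right) \frac{7}{3} = \left(- \frac{29}{4}\right) \frac{7}{3} = - \frac{203}{12}$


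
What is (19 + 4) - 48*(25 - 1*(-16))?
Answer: -1945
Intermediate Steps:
(19 + 4) - 48*(25 - 1*(-16)) = 23 - 48*(25 + 16) = 23 - 48*41 = 23 - 1968 = -1945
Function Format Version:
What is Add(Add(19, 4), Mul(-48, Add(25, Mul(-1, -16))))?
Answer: -1945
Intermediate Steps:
Add(Add(19, 4), Mul(-48, Add(25, Mul(-1, -16)))) = Add(23, Mul(-48, Add(25, 16))) = Add(23, Mul(-48, 41)) = Add(23, -1968) = -1945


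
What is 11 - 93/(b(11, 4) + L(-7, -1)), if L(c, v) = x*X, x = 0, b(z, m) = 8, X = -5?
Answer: -5/8 ≈ -0.62500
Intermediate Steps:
L(c, v) = 0 (L(c, v) = 0*(-5) = 0)
11 - 93/(b(11, 4) + L(-7, -1)) = 11 - 93/(8 + 0) = 11 - 93/8 = -5/8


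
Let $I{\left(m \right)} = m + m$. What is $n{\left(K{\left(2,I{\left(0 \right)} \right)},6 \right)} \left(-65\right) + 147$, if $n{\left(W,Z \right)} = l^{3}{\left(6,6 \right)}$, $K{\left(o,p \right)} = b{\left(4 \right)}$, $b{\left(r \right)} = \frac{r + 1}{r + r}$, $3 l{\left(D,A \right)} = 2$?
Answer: $\frac{3449}{27} \approx 127.74$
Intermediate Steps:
$I{\left(m \right)} = 2 m$
$l{\left(D,A \right)} = \frac{2}{3}$ ($l{\left(D,A \right)} = \frac{1}{3} \cdot 2 = \frac{2}{3}$)
$b{\left(r \right)} = \frac{1 + r}{2 r}$
$K{\left(o,p \right)} = \frac{5}{8}$ ($K{\left(o,p \right)} = \frac{1 + 4}{2 \cdot 4} = \frac{1}{2} \cdot \frac{1}{4} \cdot 5 = \frac{5}{8}$)
$n{\left(W,Z \right)} = \frac{8}{27}$ ($n{\left(W,Z \right)} = \left(\frac{2}{3}\right)^{3} = \frac{8}{27}$)
$n{\left(K{\left(2,I{\left(0 \right)} \right)},6 \right)} \left(-65\right) + 147 = \frac{8}{27} \left(-65\right) + 147 = - \frac{520}{27} + 147 = \frac{3449}{27}$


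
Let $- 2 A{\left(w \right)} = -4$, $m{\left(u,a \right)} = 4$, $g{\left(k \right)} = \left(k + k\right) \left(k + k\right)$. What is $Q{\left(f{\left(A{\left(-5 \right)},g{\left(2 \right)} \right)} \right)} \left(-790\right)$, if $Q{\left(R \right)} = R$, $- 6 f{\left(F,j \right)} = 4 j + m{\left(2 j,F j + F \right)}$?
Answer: $\frac{26860}{3} \approx 8953.3$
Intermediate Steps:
$g{\left(k \right)} = 4 k^{2}$ ($g{\left(k \right)} = 2 k 2 k = 4 k^{2}$)
$A{\left(w \right)} = 2$ ($A{\left(w \right)} = \left(- \frac{1}{2}\right) \left(-4\right) = 2$)
$f{\left(F,j \right)} = - \frac{2}{3} - \frac{2 j}{3}$ ($f{\left(F,j \right)} = - \frac{4 j + 4}{6} = - \frac{4 + 4 j}{6} = - \frac{2}{3} - \frac{2 j}{3}$)
$Q{\left(f{\left(A{\left(-5 \right)},g{\left(2 \right)} \right)} \right)} \left(-790\right) = \left(- \frac{2}{3} - \frac{2 \cdot 4 \cdot 2^{2}}{3}\right) \left(-790\right) = \left(- \frac{2}{3} - \frac{2 \cdot 4 \cdot 4}{3}\right) \left(-790\right) = \left(- \frac{2}{3} - \frac{32}{3}\right) \left(-790\right) = \left(- \frac{34}{3}\right) \left(-790\right) = \frac{26860}{3}$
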